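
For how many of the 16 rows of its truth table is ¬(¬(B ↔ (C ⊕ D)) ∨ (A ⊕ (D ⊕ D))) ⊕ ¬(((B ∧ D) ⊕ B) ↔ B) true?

A | B | C | D || (C ⊕ D) | (B ↔ (C ⊕ D)) | ¬(B ↔ (C ⊕ D)) | (D ⊕ D) | (A ⊕ (D ⊕ D)) | (B ∧ D) | ((B ∧ D) ⊕ B) | (((B ∧ D) ⊕ B) ↔ B) | ¬(((B ∧ D) ⊕ B) ↔ B) | φ
T | T | T | T ||    F    |       F       |       T        |    F    |       T       |    T    |       F       |          F          |          T           | T
T | T | T | F ||    T    |       T       |       F        |    F    |       T       |    F    |       T       |          T          |          F           | F
T | T | F | T ||    T    |       T       |       F        |    F    |       T       |    T    |       F       |          F          |          T           | T
T | T | F | F ||    F    |       F       |       T        |    F    |       T       |    F    |       T       |          T          |          F           | F
T | F | T | T ||    F    |       T       |       F        |    F    |       T       |    F    |       F       |          T          |          F           | F
T | F | T | F ||    T    |       F       |       T        |    F    |       T       |    F    |       F       |          T          |          F           | F
T | F | F | T ||    T    |       F       |       T        |    F    |       T       |    F    |       F       |          T          |          F           | F
T | F | F | F ||    F    |       T       |       F        |    F    |       T       |    F    |       F       |          T          |          F           | F
F | T | T | T ||    F    |       F       |       T        |    F    |       F       |    T    |       F       |          F          |          T           | T
F | T | T | F ||    T    |       T       |       F        |    F    |       F       |    F    |       T       |          T          |          F           | T
F | T | F | T ||    T    |       T       |       F        |    F    |       F       |    T    |       F       |          F          |          T           | F
F | T | F | F ||    F    |       F       |       T        |    F    |       F       |    F    |       T       |          T          |          F           | F
F | F | T | T ||    F    |       T       |       F        |    F    |       F       |    F    |       F       |          T          |          F           | T
F | F | T | F ||    T    |       F       |       T        |    F    |       F       |    F    |       F       |          T          |          F           | F
F | F | F | T ||    T    |       F       |       T        |    F    |       F       |    F    |       F       |          T          |          F           | F
F | F | F | F ||    F    |       T       |       F        |    F    |       F       |    F    |       F       |          T          |          F           | T
The formula is true on 6 of the 16 rows.

6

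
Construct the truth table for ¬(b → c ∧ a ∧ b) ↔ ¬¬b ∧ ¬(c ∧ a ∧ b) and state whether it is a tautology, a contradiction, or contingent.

  a   |   b   |   c   ||   φ  
False | False | False ||  True
False | False |  True ||  True
False |  True | False ||  True
False |  True |  True ||  True
 True | False | False ||  True
 True | False |  True ||  True
 True |  True | False ||  True
 True |  True |  True ||  True
Every row is True, so the formula is a tautology.

tautology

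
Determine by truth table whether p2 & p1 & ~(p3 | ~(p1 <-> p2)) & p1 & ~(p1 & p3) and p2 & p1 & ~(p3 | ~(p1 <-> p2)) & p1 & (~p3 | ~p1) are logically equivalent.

  p1  |   p2  |   p3  |   φ   |   ψ  
----- | ----- | ----- | ----- | -----
 True |  True |  True | False | False
 True |  True | False |  True |  True
 True | False |  True | False | False
 True | False | False | False | False
False |  True |  True | False | False
False |  True | False | False | False
False | False |  True | False | False
False | False | False | False | False
The columns for φ and ψ agree on every row, so they are logically equivalent.

equivalent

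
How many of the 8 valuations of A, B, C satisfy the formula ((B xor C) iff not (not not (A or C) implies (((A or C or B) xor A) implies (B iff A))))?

3

A  B  C  |  φ
1  1  1  |  1
1  1  0  |  0
1  0  1  |  0
1  0  0  |  1
0  1  1  |  0
0  1  0  |  0
0  0  1  |  0
0  0  0  |  1
The formula is true on 3 of the 8 rows.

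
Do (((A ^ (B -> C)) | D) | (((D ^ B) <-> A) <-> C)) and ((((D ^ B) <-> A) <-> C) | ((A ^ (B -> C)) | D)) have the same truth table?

equivalent

A  B  C  D  |  φ  ψ
1  1  1  1  |  1  1
1  1  1  0  |  1  1
1  1  0  1  |  1  1
1  1  0  0  |  1  1
1  0  1  1  |  1  1
1  0  1  0  |  0  0
1  0  0  1  |  1  1
1  0  0  0  |  1  1
0  1  1  1  |  1  1
0  1  1  0  |  1  1
0  1  0  1  |  1  1
0  1  0  0  |  1  1
0  0  1  1  |  1  1
0  0  1  0  |  1  1
0  0  0  1  |  1  1
0  0  0  0  |  1  1
The columns for φ and ψ agree on every row, so they are logically equivalent.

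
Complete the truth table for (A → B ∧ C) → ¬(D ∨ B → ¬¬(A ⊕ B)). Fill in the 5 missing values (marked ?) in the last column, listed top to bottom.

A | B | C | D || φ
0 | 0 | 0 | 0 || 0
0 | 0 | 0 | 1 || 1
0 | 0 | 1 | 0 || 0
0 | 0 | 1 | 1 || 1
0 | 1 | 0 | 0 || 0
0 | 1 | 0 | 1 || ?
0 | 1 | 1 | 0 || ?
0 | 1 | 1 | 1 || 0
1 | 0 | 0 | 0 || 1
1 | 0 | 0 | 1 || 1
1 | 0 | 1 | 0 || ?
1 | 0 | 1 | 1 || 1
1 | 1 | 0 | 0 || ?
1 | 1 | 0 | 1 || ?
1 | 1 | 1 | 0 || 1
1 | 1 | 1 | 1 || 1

Row A=0, B=1, C=0, D=1: (A → B ∧ C) = 1, ¬(D ∨ B → ¬¬(A ⊕ B)) = 0, so the formula = 0.
Row A=0, B=1, C=1, D=0: (A → B ∧ C) = 1, ¬(D ∨ B → ¬¬(A ⊕ B)) = 0, so the formula = 0.
Row A=1, B=0, C=1, D=0: (A → B ∧ C) = 0, ¬(D ∨ B → ¬¬(A ⊕ B)) = 0, so the formula = 1.
Row A=1, B=1, C=0, D=0: (A → B ∧ C) = 0, ¬(D ∨ B → ¬¬(A ⊕ B)) = 1, so the formula = 1.
Row A=1, B=1, C=0, D=1: (A → B ∧ C) = 0, ¬(D ∨ B → ¬¬(A ⊕ B)) = 1, so the formula = 1.

0, 0, 1, 1, 1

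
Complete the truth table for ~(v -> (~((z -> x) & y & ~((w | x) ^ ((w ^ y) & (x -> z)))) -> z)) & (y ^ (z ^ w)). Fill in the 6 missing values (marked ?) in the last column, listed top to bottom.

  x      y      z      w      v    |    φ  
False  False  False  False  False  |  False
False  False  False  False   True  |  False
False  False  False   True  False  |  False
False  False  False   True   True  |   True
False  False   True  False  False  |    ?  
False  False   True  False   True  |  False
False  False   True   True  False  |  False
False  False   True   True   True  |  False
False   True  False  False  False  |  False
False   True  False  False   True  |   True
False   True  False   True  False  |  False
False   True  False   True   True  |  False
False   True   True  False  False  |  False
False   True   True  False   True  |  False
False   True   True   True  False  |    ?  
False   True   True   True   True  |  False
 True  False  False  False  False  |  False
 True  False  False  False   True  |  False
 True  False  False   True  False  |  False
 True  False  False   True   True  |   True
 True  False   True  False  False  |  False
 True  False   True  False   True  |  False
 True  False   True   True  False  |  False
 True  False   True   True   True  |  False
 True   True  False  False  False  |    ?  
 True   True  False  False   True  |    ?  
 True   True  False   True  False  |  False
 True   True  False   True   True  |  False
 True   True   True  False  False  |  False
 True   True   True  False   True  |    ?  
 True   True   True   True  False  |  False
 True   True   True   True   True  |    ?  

False, False, False, True, False, False

Row x=False, y=False, z=True, w=False, v=False: ~(v -> (~((z -> x) & y & ~((w | x) ^ ((w ^ y) & (x -> z)))) -> z)) = False, (y ^ (z ^ w)) = True, so the formula = False.
Row x=False, y=True, z=True, w=True, v=False: ~(v -> (~((z -> x) & y & ~((w | x) ^ ((w ^ y) & (x -> z)))) -> z)) = False, (y ^ (z ^ w)) = True, so the formula = False.
Row x=True, y=True, z=False, w=False, v=False: ~(v -> (~((z -> x) & y & ~((w | x) ^ ((w ^ y) & (x -> z)))) -> z)) = False, (y ^ (z ^ w)) = True, so the formula = False.
Row x=True, y=True, z=False, w=False, v=True: ~(v -> (~((z -> x) & y & ~((w | x) ^ ((w ^ y) & (x -> z)))) -> z)) = True, (y ^ (z ^ w)) = True, so the formula = True.
Row x=True, y=True, z=True, w=False, v=True: ~(v -> (~((z -> x) & y & ~((w | x) ^ ((w ^ y) & (x -> z)))) -> z)) = False, (y ^ (z ^ w)) = False, so the formula = False.
Row x=True, y=True, z=True, w=True, v=True: ~(v -> (~((z -> x) & y & ~((w | x) ^ ((w ^ y) & (x -> z)))) -> z)) = False, (y ^ (z ^ w)) = True, so the formula = False.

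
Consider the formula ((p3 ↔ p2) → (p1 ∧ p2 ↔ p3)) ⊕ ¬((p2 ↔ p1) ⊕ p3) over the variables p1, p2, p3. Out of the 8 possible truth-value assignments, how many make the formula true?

3

p1 | p2 | p3 | (p3 ↔ p2) | (p1 ∧ p2) | ((p1 ∧ p2) ↔ p3) | (p2 ↔ p1) | ((p2 ↔ p1) ⊕ p3) | ¬((p2 ↔ p1) ⊕ p3) | φ
-- | -- | -- | --------- | --------- | ---------------- | --------- | ---------------- | ----------------- | -
T  | T  | T  |     T     |     T     |        T         |     T     |        F         |         T         | F
T  | T  | F  |     F     |     T     |        F         |     T     |        T         |         F         | T
T  | F  | T  |     F     |     F     |        F         |     F     |        T         |         F         | T
T  | F  | F  |     T     |     F     |        T         |     F     |        F         |         T         | F
F  | T  | T  |     T     |     F     |        F         |     F     |        T         |         F         | F
F  | T  | F  |     F     |     F     |        T         |     F     |        F         |         T         | F
F  | F  | T  |     F     |     F     |        F         |     T     |        F         |         T         | F
F  | F  | F  |     T     |     F     |        T         |     T     |        T         |         F         | T
The formula is true on 3 of the 8 rows.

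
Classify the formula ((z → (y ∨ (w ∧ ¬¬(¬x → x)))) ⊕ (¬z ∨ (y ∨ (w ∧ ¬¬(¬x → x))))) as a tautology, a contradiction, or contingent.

x  y  z  w  |  ¬x  (¬x → x)  ¬(¬x → x)  ¬¬(¬x → x)  (w ∧ ¬¬(¬x → x))  (y ∨ (w ∧ ¬¬(¬x → x)))  (z → (y ∨ (w ∧ ¬¬(¬x → x))))  ¬z  φ
0  0  0  0  |  1      0          1          0              0                    0                          1                1   0
0  0  0  1  |  1      0          1          0              0                    0                          1                1   0
0  0  1  0  |  1      0          1          0              0                    0                          0                0   0
0  0  1  1  |  1      0          1          0              0                    0                          0                0   0
0  1  0  0  |  1      0          1          0              0                    1                          1                1   0
0  1  0  1  |  1      0          1          0              0                    1                          1                1   0
0  1  1  0  |  1      0          1          0              0                    1                          1                0   0
0  1  1  1  |  1      0          1          0              0                    1                          1                0   0
1  0  0  0  |  0      1          0          1              0                    0                          1                1   0
1  0  0  1  |  0      1          0          1              1                    1                          1                1   0
1  0  1  0  |  0      1          0          1              0                    0                          0                0   0
1  0  1  1  |  0      1          0          1              1                    1                          1                0   0
1  1  0  0  |  0      1          0          1              0                    1                          1                1   0
1  1  0  1  |  0      1          0          1              1                    1                          1                1   0
1  1  1  0  |  0      1          0          1              0                    1                          1                0   0
1  1  1  1  |  0      1          0          1              1                    1                          1                0   0
Every row is 0, so the formula is a contradiction.

contradiction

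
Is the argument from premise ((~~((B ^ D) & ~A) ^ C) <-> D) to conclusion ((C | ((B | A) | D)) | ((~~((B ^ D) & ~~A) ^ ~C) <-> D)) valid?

A  B  C  D  |  φ  ψ
1  1  1  1  |  1  1
1  1  1  0  |  0  1
1  1  0  1  |  0  1
1  1  0  0  |  1  1
1  0  1  1  |  1  1
1  0  1  0  |  0  1
1  0  0  1  |  0  1
1  0  0  0  |  1  1
0  1  1  1  |  1  1
0  1  1  0  |  1  1
0  1  0  1  |  0  1
0  1  0  0  |  0  1
0  0  1  1  |  0  1
0  0  1  0  |  0  1
0  0  0  1  |  1  1
0  0  0  0  |  1  0
At A=0, B=0, C=0, D=0 we have φ true but ψ false, so φ does not entail ψ.

no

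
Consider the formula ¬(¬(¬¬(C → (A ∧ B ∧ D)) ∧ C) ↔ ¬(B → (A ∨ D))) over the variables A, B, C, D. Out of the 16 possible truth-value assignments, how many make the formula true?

A  B  C  D  |  φ
0  0  0  0  |  1
0  0  0  1  |  1
0  0  1  0  |  1
0  0  1  1  |  1
0  1  0  0  |  0
0  1  0  1  |  1
0  1  1  0  |  0
0  1  1  1  |  1
1  0  0  0  |  1
1  0  0  1  |  1
1  0  1  0  |  1
1  0  1  1  |  1
1  1  0  0  |  1
1  1  0  1  |  1
1  1  1  0  |  1
1  1  1  1  |  0
The formula is true on 13 of the 16 rows.

13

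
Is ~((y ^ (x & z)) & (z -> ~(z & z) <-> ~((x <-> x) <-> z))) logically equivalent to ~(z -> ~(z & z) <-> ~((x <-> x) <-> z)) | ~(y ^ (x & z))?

x | y | z | φ | ψ
- | - | - | - | -
T | T | T | T | T
T | T | F | F | F
T | F | T | F | F
T | F | F | T | T
F | T | T | F | F
F | T | F | F | F
F | F | T | T | T
F | F | F | T | T
The columns for φ and ψ agree on every row, so they are logically equivalent.

equivalent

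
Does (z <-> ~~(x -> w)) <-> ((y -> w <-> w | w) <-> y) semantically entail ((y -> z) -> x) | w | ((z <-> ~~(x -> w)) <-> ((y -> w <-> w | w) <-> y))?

x | y | z | w || φ | ψ
0 | 0 | 0 | 0 || 0 | 0
0 | 0 | 0 | 1 || 1 | 1
0 | 0 | 1 | 0 || 1 | 1
0 | 0 | 1 | 1 || 0 | 1
0 | 1 | 0 | 0 || 0 | 1
0 | 1 | 0 | 1 || 0 | 1
0 | 1 | 1 | 0 || 1 | 1
0 | 1 | 1 | 1 || 1 | 1
1 | 0 | 0 | 0 || 1 | 1
1 | 0 | 0 | 1 || 1 | 1
1 | 0 | 1 | 0 || 0 | 1
1 | 0 | 1 | 1 || 0 | 1
1 | 1 | 0 | 0 || 1 | 1
1 | 1 | 0 | 1 || 0 | 1
1 | 1 | 1 | 0 || 0 | 1
1 | 1 | 1 | 1 || 1 | 1
In every row where φ is true, ψ is also true, so φ ⊨ ψ.

yes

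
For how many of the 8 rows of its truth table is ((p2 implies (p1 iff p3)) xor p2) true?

6

p1 | p2 | p3 || φ
T  | T  | T  || F
T  | T  | F  || T
T  | F  | T  || T
T  | F  | F  || T
F  | T  | T  || T
F  | T  | F  || F
F  | F  | T  || T
F  | F  | F  || T
The formula is true on 6 of the 8 rows.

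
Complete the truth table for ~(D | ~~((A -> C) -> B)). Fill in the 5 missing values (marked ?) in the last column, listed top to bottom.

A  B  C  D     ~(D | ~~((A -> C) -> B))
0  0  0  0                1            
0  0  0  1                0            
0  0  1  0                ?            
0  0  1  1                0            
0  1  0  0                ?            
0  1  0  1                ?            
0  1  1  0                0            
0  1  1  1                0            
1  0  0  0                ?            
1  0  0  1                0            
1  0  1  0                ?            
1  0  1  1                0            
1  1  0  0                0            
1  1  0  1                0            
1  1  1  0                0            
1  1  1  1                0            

Row A=0, B=0, C=1, D=0: ~~((A -> C) -> B) = 0, (D | ~~((A -> C) -> B)) = 0, so ~(D | ~~((A -> C) -> B)) = 1.
Row A=0, B=1, C=0, D=0: ~~((A -> C) -> B) = 1, (D | ~~((A -> C) -> B)) = 1, so ~(D | ~~((A -> C) -> B)) = 0.
Row A=0, B=1, C=0, D=1: ~~((A -> C) -> B) = 1, (D | ~~((A -> C) -> B)) = 1, so ~(D | ~~((A -> C) -> B)) = 0.
Row A=1, B=0, C=0, D=0: ~~((A -> C) -> B) = 1, (D | ~~((A -> C) -> B)) = 1, so ~(D | ~~((A -> C) -> B)) = 0.
Row A=1, B=0, C=1, D=0: ~~((A -> C) -> B) = 0, (D | ~~((A -> C) -> B)) = 0, so ~(D | ~~((A -> C) -> B)) = 1.

1, 0, 0, 0, 1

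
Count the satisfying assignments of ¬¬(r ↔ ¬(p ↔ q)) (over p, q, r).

p | q | r | ¬¬(r ↔ ¬(p ↔ q))
- | - | - | ----------------
F | F | F |        T        
F | F | T |        F        
F | T | F |        F        
F | T | T |        T        
T | F | F |        F        
T | F | T |        T        
T | T | F |        T        
T | T | T |        F        
The formula is true on 4 of the 8 rows.

4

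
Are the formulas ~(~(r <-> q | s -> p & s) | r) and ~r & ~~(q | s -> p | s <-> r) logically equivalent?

p  q  r  s  |  φ  ψ
F  F  F  F  |  F  F
F  F  F  T  |  T  F
F  F  T  F  |  F  F
F  F  T  T  |  F  F
F  T  F  F  |  T  T
F  T  F  T  |  T  F
F  T  T  F  |  F  F
F  T  T  T  |  F  F
T  F  F  F  |  F  F
T  F  F  T  |  F  F
T  F  T  F  |  F  F
T  F  T  T  |  F  F
T  T  F  F  |  T  F
T  T  F  T  |  F  F
T  T  T  F  |  F  F
T  T  T  T  |  F  F
The columns differ at p=F, q=F, r=F, s=T (φ=T, ψ=F), so they are not equivalent.

not equivalent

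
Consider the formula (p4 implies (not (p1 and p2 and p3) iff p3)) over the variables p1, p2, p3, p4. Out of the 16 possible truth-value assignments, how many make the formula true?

  p1     p2     p3     p4   |    φ  
 True   True   True   True  |  False
 True   True   True  False  |   True
 True   True  False   True  |  False
 True   True  False  False  |   True
 True  False   True   True  |   True
 True  False   True  False  |   True
 True  False  False   True  |  False
 True  False  False  False  |   True
False   True   True   True  |   True
False   True   True  False  |   True
False   True  False   True  |  False
False   True  False  False  |   True
False  False   True   True  |   True
False  False   True  False  |   True
False  False  False   True  |  False
False  False  False  False  |   True
The formula is true on 11 of the 16 rows.

11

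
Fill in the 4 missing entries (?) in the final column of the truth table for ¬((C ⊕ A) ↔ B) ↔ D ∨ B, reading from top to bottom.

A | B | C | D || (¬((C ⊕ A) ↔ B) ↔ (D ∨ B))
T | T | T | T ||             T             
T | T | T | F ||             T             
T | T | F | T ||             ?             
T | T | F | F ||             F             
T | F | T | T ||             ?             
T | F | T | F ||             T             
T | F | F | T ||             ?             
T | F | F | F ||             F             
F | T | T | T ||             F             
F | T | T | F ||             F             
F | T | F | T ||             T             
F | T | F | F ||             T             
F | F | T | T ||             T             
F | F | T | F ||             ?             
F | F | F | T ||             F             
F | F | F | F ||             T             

F, F, T, F

Row A=T, B=T, C=F, D=T: ¬((C ⊕ A) ↔ B) = F, (D ∨ B) = T, so (¬((C ⊕ A) ↔ B) ↔ (D ∨ B)) = F.
Row A=T, B=F, C=T, D=T: ¬((C ⊕ A) ↔ B) = F, (D ∨ B) = T, so (¬((C ⊕ A) ↔ B) ↔ (D ∨ B)) = F.
Row A=T, B=F, C=F, D=T: ¬((C ⊕ A) ↔ B) = T, (D ∨ B) = T, so (¬((C ⊕ A) ↔ B) ↔ (D ∨ B)) = T.
Row A=F, B=F, C=T, D=F: ¬((C ⊕ A) ↔ B) = T, (D ∨ B) = F, so (¬((C ⊕ A) ↔ B) ↔ (D ∨ B)) = F.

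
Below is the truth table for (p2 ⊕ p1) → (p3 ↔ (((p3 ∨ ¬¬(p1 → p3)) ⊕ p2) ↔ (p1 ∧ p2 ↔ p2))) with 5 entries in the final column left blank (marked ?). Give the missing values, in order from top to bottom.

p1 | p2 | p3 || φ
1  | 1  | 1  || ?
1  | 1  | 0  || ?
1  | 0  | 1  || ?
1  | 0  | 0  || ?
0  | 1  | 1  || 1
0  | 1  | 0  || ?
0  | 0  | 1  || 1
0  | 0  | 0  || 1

Row p1=1, p2=1, p3=1: (p2 ⊕ p1) = 0, (p3 ↔ (((p3 ∨ ¬¬(p1 → p3)) ⊕ p2) ↔ (p1 ∧ p2 ↔ p2))) = 0, so the formula = 1.
Row p1=1, p2=1, p3=0: (p2 ⊕ p1) = 0, (p3 ↔ (((p3 ∨ ¬¬(p1 → p3)) ⊕ p2) ↔ (p1 ∧ p2 ↔ p2))) = 0, so the formula = 1.
Row p1=1, p2=0, p3=1: (p2 ⊕ p1) = 1, (p3 ↔ (((p3 ∨ ¬¬(p1 → p3)) ⊕ p2) ↔ (p1 ∧ p2 ↔ p2))) = 1, so the formula = 1.
Row p1=1, p2=0, p3=0: (p2 ⊕ p1) = 1, (p3 ↔ (((p3 ∨ ¬¬(p1 → p3)) ⊕ p2) ↔ (p1 ∧ p2 ↔ p2))) = 1, so the formula = 1.
Row p1=0, p2=1, p3=0: (p2 ⊕ p1) = 1, (p3 ↔ (((p3 ∨ ¬¬(p1 → p3)) ⊕ p2) ↔ (p1 ∧ p2 ↔ p2))) = 0, so the formula = 0.

1, 1, 1, 1, 0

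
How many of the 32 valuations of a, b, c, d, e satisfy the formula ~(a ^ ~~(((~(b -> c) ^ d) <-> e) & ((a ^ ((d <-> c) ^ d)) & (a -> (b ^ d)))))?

  a      b      c      d      e    |    φ  
 True   True   True   True   True  |  False
 True   True   True   True  False  |  False
 True   True   True  False   True  |  False
 True   True   True  False  False  |   True
 True   True  False   True   True  |  False
 True   True  False   True  False  |  False
 True   True  False  False   True  |  False
 True   True  False  False  False  |  False
 True  False   True   True   True  |   True
 True  False   True   True  False  |  False
 True  False   True  False   True  |  False
 True  False   True  False  False  |  False
 True  False  False   True   True  |  False
 True  False  False   True  False  |  False
 True  False  False  False   True  |  False
 True  False  False  False  False  |  False
False   True   True   True   True  |   True
False   True   True   True  False  |   True
False   True   True  False   True  |   True
False   True   True  False  False  |   True
False   True  False   True   True  |   True
False   True  False   True  False  |  False
False   True  False  False   True  |  False
False   True  False  False  False  |   True
False  False   True   True   True  |   True
False  False   True   True  False  |   True
False  False   True  False   True  |   True
False  False   True  False  False  |   True
False  False  False   True   True  |  False
False  False  False   True  False  |   True
False  False  False  False   True  |   True
False  False  False  False  False  |  False
The formula is true on 14 of the 32 rows.

14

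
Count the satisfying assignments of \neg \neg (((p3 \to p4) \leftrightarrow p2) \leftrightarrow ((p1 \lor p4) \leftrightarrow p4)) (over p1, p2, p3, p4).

8

p1 | p2 | p3 | p4 || φ
F  | F  | F  | F  || F
F  | F  | F  | T  || F
F  | F  | T  | F  || T
F  | F  | T  | T  || F
F  | T  | F  | F  || T
F  | T  | F  | T  || T
F  | T  | T  | F  || F
F  | T  | T  | T  || T
T  | F  | F  | F  || T
T  | F  | F  | T  || F
T  | F  | T  | F  || F
T  | F  | T  | T  || F
T  | T  | F  | F  || F
T  | T  | F  | T  || T
T  | T  | T  | F  || T
T  | T  | T  | T  || T
The formula is true on 8 of the 16 rows.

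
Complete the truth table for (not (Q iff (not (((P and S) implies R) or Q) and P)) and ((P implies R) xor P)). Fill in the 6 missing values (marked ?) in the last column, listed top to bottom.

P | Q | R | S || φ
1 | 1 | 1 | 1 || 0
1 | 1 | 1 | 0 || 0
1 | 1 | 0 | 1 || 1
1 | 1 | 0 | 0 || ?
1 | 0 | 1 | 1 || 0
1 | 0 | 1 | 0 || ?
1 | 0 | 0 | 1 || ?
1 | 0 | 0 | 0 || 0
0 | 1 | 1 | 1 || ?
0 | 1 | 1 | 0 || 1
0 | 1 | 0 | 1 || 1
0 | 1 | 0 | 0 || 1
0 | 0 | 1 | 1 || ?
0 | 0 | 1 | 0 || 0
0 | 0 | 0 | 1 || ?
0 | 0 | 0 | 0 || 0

Row P=1, Q=1, R=0, S=0: not (Q iff (not (((P and S) implies R) or Q) and P)) = 1, ((P implies R) xor P) = 1, so the formula = 1.
Row P=1, Q=0, R=1, S=0: not (Q iff (not (((P and S) implies R) or Q) and P)) = 0, ((P implies R) xor P) = 0, so the formula = 0.
Row P=1, Q=0, R=0, S=1: not (Q iff (not (((P and S) implies R) or Q) and P)) = 1, ((P implies R) xor P) = 1, so the formula = 1.
Row P=0, Q=1, R=1, S=1: not (Q iff (not (((P and S) implies R) or Q) and P)) = 1, ((P implies R) xor P) = 1, so the formula = 1.
Row P=0, Q=0, R=1, S=1: not (Q iff (not (((P and S) implies R) or Q) and P)) = 0, ((P implies R) xor P) = 1, so the formula = 0.
Row P=0, Q=0, R=0, S=1: not (Q iff (not (((P and S) implies R) or Q) and P)) = 0, ((P implies R) xor P) = 1, so the formula = 0.

1, 0, 1, 1, 0, 0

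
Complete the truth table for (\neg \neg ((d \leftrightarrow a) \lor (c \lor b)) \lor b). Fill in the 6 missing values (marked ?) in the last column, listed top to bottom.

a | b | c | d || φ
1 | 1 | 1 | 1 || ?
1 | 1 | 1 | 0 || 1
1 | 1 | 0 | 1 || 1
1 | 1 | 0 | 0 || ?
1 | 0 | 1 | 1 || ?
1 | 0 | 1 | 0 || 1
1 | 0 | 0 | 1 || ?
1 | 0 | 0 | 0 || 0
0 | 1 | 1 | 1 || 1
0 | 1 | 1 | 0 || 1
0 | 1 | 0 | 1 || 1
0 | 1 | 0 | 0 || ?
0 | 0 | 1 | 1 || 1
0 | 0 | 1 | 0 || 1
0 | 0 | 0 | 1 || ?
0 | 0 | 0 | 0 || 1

Row a=1, b=1, c=1, d=1: \neg \neg ((d \leftrightarrow a) \lor (c \lor b)) = 1, so the formula = 1.
Row a=1, b=1, c=0, d=0: \neg \neg ((d \leftrightarrow a) \lor (c \lor b)) = 1, so the formula = 1.
Row a=1, b=0, c=1, d=1: \neg \neg ((d \leftrightarrow a) \lor (c \lor b)) = 1, so the formula = 1.
Row a=1, b=0, c=0, d=1: \neg \neg ((d \leftrightarrow a) \lor (c \lor b)) = 1, so the formula = 1.
Row a=0, b=1, c=0, d=0: \neg \neg ((d \leftrightarrow a) \lor (c \lor b)) = 1, so the formula = 1.
Row a=0, b=0, c=0, d=1: \neg \neg ((d \leftrightarrow a) \lor (c \lor b)) = 0, so the formula = 0.

1, 1, 1, 1, 1, 0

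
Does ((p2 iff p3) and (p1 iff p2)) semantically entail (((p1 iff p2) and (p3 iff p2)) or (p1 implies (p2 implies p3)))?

yes

p1  p2  p3  |  φ  ψ
T   T   T   |  T  T
T   T   F   |  F  F
T   F   T   |  F  T
T   F   F   |  F  T
F   T   T   |  F  T
F   T   F   |  F  T
F   F   T   |  F  T
F   F   F   |  T  T
In every row where φ is true, ψ is also true, so φ ⊨ ψ.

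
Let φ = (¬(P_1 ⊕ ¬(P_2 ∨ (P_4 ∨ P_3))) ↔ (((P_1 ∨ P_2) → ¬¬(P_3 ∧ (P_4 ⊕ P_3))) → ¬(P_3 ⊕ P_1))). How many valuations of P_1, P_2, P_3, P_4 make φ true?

P_1  P_2  P_3  P_4  |  (P_4 ∨ P_3)  (P_2 ∨ (P_4 ∨ P_3))  ¬(P_2 ∨ (P_4 ∨ P_3))  (P_1 ⊕ ¬(P_2 ∨ (P_4 ∨ P_3)))  (P_1 ∨ P_2)  (P_4 ⊕ P_3)  (P_3 ∧ (P_4 ⊕ P_3))  ¬(P_3 ∧ (P_4 ⊕ P_3))  ¬¬(P_3 ∧ (P_4 ⊕ P_3))  (P_3 ⊕ P_1)  ¬(P_3 ⊕ P_1)  φ
 F    F    F    F   |       F                F                    T                         T                     F            F                F                    T                      F                 F            T        F
 F    F    F    T   |       T                T                    F                         F                     F            T                F                    T                      F                 F            T        T
 F    F    T    F   |       T                T                    F                         F                     F            T                T                    F                      T                 T            F        F
 F    F    T    T   |       T                T                    F                         F                     F            F                F                    T                      F                 T            F        F
 F    T    F    F   |       F                T                    F                         F                     T            F                F                    T                      F                 F            T        T
 F    T    F    T   |       T                T                    F                         F                     T            T                F                    T                      F                 F            T        T
 F    T    T    F   |       T                T                    F                         F                     T            T                T                    F                      T                 T            F        F
 F    T    T    T   |       T                T                    F                         F                     T            F                F                    T                      F                 T            F        T
 T    F    F    F   |       F                F                    T                         F                     T            F                F                    T                      F                 T            F        T
 T    F    F    T   |       T                T                    F                         T                     T            T                F                    T                      F                 T            F        F
 T    F    T    F   |       T                T                    F                         T                     T            T                T                    F                      T                 F            T        F
 T    F    T    T   |       T                T                    F                         T                     T            F                F                    T                      F                 F            T        F
 T    T    F    F   |       F                T                    F                         T                     T            F                F                    T                      F                 T            F        F
 T    T    F    T   |       T                T                    F                         T                     T            T                F                    T                      F                 T            F        F
 T    T    T    F   |       T                T                    F                         T                     T            T                T                    F                      T                 F            T        F
 T    T    T    T   |       T                T                    F                         T                     T            F                F                    T                      F                 F            T        F
The formula is true on 5 of the 16 rows.

5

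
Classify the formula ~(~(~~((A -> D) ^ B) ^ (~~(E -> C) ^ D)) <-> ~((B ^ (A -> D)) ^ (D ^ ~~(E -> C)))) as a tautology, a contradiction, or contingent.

A | B | C | D | E | φ
- | - | - | - | - | -
F | F | F | F | F | F
F | F | F | F | T | F
F | F | F | T | F | F
F | F | F | T | T | F
F | F | T | F | F | F
F | F | T | F | T | F
F | F | T | T | F | F
F | F | T | T | T | F
F | T | F | F | F | F
F | T | F | F | T | F
F | T | F | T | F | F
F | T | F | T | T | F
F | T | T | F | F | F
F | T | T | F | T | F
F | T | T | T | F | F
F | T | T | T | T | F
T | F | F | F | F | F
T | F | F | F | T | F
T | F | F | T | F | F
T | F | F | T | T | F
T | F | T | F | F | F
T | F | T | F | T | F
T | F | T | T | F | F
T | F | T | T | T | F
T | T | F | F | F | F
T | T | F | F | T | F
T | T | F | T | F | F
T | T | F | T | T | F
T | T | T | F | F | F
T | T | T | F | T | F
T | T | T | T | F | F
T | T | T | T | T | F
Every row is F, so the formula is a contradiction.

contradiction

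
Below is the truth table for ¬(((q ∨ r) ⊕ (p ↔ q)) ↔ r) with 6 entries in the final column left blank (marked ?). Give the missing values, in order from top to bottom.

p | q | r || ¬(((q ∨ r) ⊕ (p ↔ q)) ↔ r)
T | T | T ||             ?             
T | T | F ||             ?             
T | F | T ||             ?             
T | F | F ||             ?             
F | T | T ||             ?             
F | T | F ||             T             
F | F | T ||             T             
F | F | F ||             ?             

T, F, F, F, F, T

Row p=T, q=T, r=T: ((q ∨ r) ⊕ (p ↔ q)) = F, (((q ∨ r) ⊕ (p ↔ q)) ↔ r) = F, so ¬(((q ∨ r) ⊕ (p ↔ q)) ↔ r) = T.
Row p=T, q=T, r=F: ((q ∨ r) ⊕ (p ↔ q)) = F, (((q ∨ r) ⊕ (p ↔ q)) ↔ r) = T, so ¬(((q ∨ r) ⊕ (p ↔ q)) ↔ r) = F.
Row p=T, q=F, r=T: ((q ∨ r) ⊕ (p ↔ q)) = T, (((q ∨ r) ⊕ (p ↔ q)) ↔ r) = T, so ¬(((q ∨ r) ⊕ (p ↔ q)) ↔ r) = F.
Row p=T, q=F, r=F: ((q ∨ r) ⊕ (p ↔ q)) = F, (((q ∨ r) ⊕ (p ↔ q)) ↔ r) = T, so ¬(((q ∨ r) ⊕ (p ↔ q)) ↔ r) = F.
Row p=F, q=T, r=T: ((q ∨ r) ⊕ (p ↔ q)) = T, (((q ∨ r) ⊕ (p ↔ q)) ↔ r) = T, so ¬(((q ∨ r) ⊕ (p ↔ q)) ↔ r) = F.
Row p=F, q=F, r=F: ((q ∨ r) ⊕ (p ↔ q)) = T, (((q ∨ r) ⊕ (p ↔ q)) ↔ r) = F, so ¬(((q ∨ r) ⊕ (p ↔ q)) ↔ r) = T.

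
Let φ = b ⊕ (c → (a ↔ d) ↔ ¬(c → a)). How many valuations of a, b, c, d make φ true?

8

a | b | c | d | (a ↔ d) | (c → (a ↔ d)) | (c → a) | ¬(c → a) | ((c → (a ↔ d)) ↔ ¬(c → a)) | (b ⊕ ((c → (a ↔ d)) ↔ ¬(c → a)))
- | - | - | - | ------- | ------------- | ------- | -------- | -------------------------- | --------------------------------
1 | 1 | 1 | 1 |    1    |       1       |    1    |    0     |             0              |                1                
1 | 1 | 1 | 0 |    0    |       0       |    1    |    0     |             1              |                0                
1 | 1 | 0 | 1 |    1    |       1       |    1    |    0     |             0              |                1                
1 | 1 | 0 | 0 |    0    |       1       |    1    |    0     |             0              |                1                
1 | 0 | 1 | 1 |    1    |       1       |    1    |    0     |             0              |                0                
1 | 0 | 1 | 0 |    0    |       0       |    1    |    0     |             1              |                1                
1 | 0 | 0 | 1 |    1    |       1       |    1    |    0     |             0              |                0                
1 | 0 | 0 | 0 |    0    |       1       |    1    |    0     |             0              |                0                
0 | 1 | 1 | 1 |    0    |       0       |    0    |    1     |             0              |                1                
0 | 1 | 1 | 0 |    1    |       1       |    0    |    1     |             1              |                0                
0 | 1 | 0 | 1 |    0    |       1       |    1    |    0     |             0              |                1                
0 | 1 | 0 | 0 |    1    |       1       |    1    |    0     |             0              |                1                
0 | 0 | 1 | 1 |    0    |       0       |    0    |    1     |             0              |                0                
0 | 0 | 1 | 0 |    1    |       1       |    0    |    1     |             1              |                1                
0 | 0 | 0 | 1 |    0    |       1       |    1    |    0     |             0              |                0                
0 | 0 | 0 | 0 |    1    |       1       |    1    |    0     |             0              |                0                
The formula is true on 8 of the 16 rows.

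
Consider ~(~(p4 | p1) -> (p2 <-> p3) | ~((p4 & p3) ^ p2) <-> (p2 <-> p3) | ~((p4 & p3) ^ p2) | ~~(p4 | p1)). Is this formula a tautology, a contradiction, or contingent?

contradiction

p1  p2  p3  p4  |  φ
1   1   1   1   |  0
1   1   1   0   |  0
1   1   0   1   |  0
1   1   0   0   |  0
1   0   1   1   |  0
1   0   1   0   |  0
1   0   0   1   |  0
1   0   0   0   |  0
0   1   1   1   |  0
0   1   1   0   |  0
0   1   0   1   |  0
0   1   0   0   |  0
0   0   1   1   |  0
0   0   1   0   |  0
0   0   0   1   |  0
0   0   0   0   |  0
Every row is 0, so the formula is a contradiction.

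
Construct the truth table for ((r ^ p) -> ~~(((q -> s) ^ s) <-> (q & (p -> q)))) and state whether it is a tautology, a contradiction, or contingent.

p  q  r  s  |  (r ^ p)  (q -> s)  ((q -> s) ^ s)  (p -> q)  (q & (p -> q))  φ
T  T  T  T  |     F        T            F            T            T         T
T  T  T  F  |     F        F            F            T            T         T
T  T  F  T  |     T        T            F            T            T         F
T  T  F  F  |     T        F            F            T            T         F
T  F  T  T  |     F        T            F            F            F         T
T  F  T  F  |     F        T            T            F            F         T
T  F  F  T  |     T        T            F            F            F         T
T  F  F  F  |     T        T            T            F            F         F
F  T  T  T  |     T        T            F            T            T         F
F  T  T  F  |     T        F            F            T            T         F
F  T  F  T  |     F        T            F            T            T         T
F  T  F  F  |     F        F            F            T            T         T
F  F  T  T  |     T        T            F            T            F         T
F  F  T  F  |     T        T            T            T            F         F
F  F  F  T  |     F        T            F            T            F         T
F  F  F  F  |     F        T            T            T            F         T
10 of 16 rows are T, so the formula is contingent.

contingent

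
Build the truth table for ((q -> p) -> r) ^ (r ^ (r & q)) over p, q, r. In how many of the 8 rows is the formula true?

3

p  q  r  |  φ
T  T  T  |  T
T  T  F  |  F
T  F  T  |  F
T  F  F  |  F
F  T  T  |  T
F  T  F  |  T
F  F  T  |  F
F  F  F  |  F
The formula is true on 3 of the 8 rows.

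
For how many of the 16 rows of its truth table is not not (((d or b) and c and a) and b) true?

2

  a      b      c      d    |  (d or b)  ((d or b) and c and a)    φ  
False  False  False  False  |   False            False           False
False  False  False   True  |    True            False           False
False  False   True  False  |   False            False           False
False  False   True   True  |    True            False           False
False   True  False  False  |    True            False           False
False   True  False   True  |    True            False           False
False   True   True  False  |    True            False           False
False   True   True   True  |    True            False           False
 True  False  False  False  |   False            False           False
 True  False  False   True  |    True            False           False
 True  False   True  False  |   False            False           False
 True  False   True   True  |    True             True           False
 True   True  False  False  |    True            False           False
 True   True  False   True  |    True            False           False
 True   True   True  False  |    True             True            True
 True   True   True   True  |    True             True            True
The formula is true on 2 of the 16 rows.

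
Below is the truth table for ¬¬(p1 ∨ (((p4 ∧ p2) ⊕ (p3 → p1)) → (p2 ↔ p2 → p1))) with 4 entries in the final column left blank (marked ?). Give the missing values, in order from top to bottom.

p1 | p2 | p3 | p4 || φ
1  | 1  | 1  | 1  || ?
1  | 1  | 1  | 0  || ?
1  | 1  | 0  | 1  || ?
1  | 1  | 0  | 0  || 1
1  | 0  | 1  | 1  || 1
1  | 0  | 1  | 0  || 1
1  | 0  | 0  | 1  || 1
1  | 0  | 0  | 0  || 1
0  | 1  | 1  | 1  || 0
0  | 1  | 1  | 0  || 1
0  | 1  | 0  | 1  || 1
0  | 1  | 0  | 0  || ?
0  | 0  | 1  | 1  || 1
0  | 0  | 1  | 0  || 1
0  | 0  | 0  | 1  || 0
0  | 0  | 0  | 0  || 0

1, 1, 1, 0

Row p1=1, p2=1, p3=1, p4=1: (p1 ∨ (((p4 ∧ p2) ⊕ (p3 → p1)) → (p2 ↔ p2 → p1))) = 1, ¬(p1 ∨ (((p4 ∧ p2) ⊕ (p3 → p1)) → (p2 ↔ p2 → p1))) = 0, so the formula = 1.
Row p1=1, p2=1, p3=1, p4=0: (p1 ∨ (((p4 ∧ p2) ⊕ (p3 → p1)) → (p2 ↔ p2 → p1))) = 1, ¬(p1 ∨ (((p4 ∧ p2) ⊕ (p3 → p1)) → (p2 ↔ p2 → p1))) = 0, so the formula = 1.
Row p1=1, p2=1, p3=0, p4=1: (p1 ∨ (((p4 ∧ p2) ⊕ (p3 → p1)) → (p2 ↔ p2 → p1))) = 1, ¬(p1 ∨ (((p4 ∧ p2) ⊕ (p3 → p1)) → (p2 ↔ p2 → p1))) = 0, so the formula = 1.
Row p1=0, p2=1, p3=0, p4=0: (p1 ∨ (((p4 ∧ p2) ⊕ (p3 → p1)) → (p2 ↔ p2 → p1))) = 0, ¬(p1 ∨ (((p4 ∧ p2) ⊕ (p3 → p1)) → (p2 ↔ p2 → p1))) = 1, so the formula = 0.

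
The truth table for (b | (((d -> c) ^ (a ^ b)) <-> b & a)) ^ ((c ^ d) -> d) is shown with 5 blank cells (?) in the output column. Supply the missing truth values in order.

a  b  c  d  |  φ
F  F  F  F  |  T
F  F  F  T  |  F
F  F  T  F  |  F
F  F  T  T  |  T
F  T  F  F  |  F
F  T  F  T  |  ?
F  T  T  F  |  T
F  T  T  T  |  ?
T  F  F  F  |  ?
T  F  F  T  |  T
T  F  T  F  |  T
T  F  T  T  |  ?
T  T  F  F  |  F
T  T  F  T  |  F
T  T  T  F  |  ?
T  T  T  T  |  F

Row a=F, b=T, c=F, d=T: (b | (((d -> c) ^ (a ^ b)) <-> b & a)) = T, ((c ^ d) -> d) = T, so the formula = F.
Row a=F, b=T, c=T, d=T: (b | (((d -> c) ^ (a ^ b)) <-> b & a)) = T, ((c ^ d) -> d) = T, so the formula = F.
Row a=T, b=F, c=F, d=F: (b | (((d -> c) ^ (a ^ b)) <-> b & a)) = T, ((c ^ d) -> d) = T, so the formula = F.
Row a=T, b=F, c=T, d=T: (b | (((d -> c) ^ (a ^ b)) <-> b & a)) = T, ((c ^ d) -> d) = T, so the formula = F.
Row a=T, b=T, c=T, d=F: (b | (((d -> c) ^ (a ^ b)) <-> b & a)) = T, ((c ^ d) -> d) = F, so the formula = T.

F, F, F, F, T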